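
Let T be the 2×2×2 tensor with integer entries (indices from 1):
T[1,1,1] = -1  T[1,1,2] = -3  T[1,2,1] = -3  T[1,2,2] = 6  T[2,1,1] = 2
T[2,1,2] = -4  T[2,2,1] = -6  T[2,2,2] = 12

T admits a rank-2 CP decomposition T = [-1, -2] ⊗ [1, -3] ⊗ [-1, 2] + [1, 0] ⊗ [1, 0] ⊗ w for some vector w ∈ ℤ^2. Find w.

Subtract the known terms from T to get the rank-1 residual R = [1, 0] ⊗ [1, 0] ⊗ w, so R[i,j,k] = a[i]·b[j]·w[k]. Pick indices with nonzero a[1]·b[1] = (1)·(1) = 1. Only the fibre through (1,1,·) is needed: R[1,1,:] = T[1,1,:] − Σₗ aₗ[1]bₗ[1]cₗ = [-1, -3] − (-1)·(1)·[-1, 2] = [-2, -1]. Then w[k] = R[1,1,k] / 1 for each k, giving w = [-2, -1] / 1 = [-2, -1].

w = [-2, -1]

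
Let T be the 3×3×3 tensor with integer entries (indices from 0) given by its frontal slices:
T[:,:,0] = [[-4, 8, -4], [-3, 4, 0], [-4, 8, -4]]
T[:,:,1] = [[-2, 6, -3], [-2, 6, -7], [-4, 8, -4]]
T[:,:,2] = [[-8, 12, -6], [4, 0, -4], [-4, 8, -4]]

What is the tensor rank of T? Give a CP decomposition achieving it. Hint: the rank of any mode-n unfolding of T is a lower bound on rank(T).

Lower bound: the mode-3 unfolding of T (rows indexed by k, columns by (i,j) = (0,0), (0,1), (0,2), (1,0), (1,1), (1,2), (2,0), (2,1), (2,2)) is [[-4, 8, -4, -3, 4, 0, -4, 8, -4], [-2, 6, -3, -2, 6, -7, -4, 8, -4], [-8, 12, -6, 4, 0, -4, -4, 8, -4]].
There the 3×3 minor on rows k ∈ {0, 1, 2}, columns (i,j) ∈ {(0,0), (0,1), (1,0)} is det [[-4, 8, -3], [-2, 6, -2], [-8, 12, 4]] = -72 ≠ 0, so this unfolding has rank ≥ 3; CP rank is at least every unfolding rank, so rank(T) ≥ 3. (Flattening ranks never certify an upper bound on CP rank; for that we must actually write T with 3 rank-1 terms.)
Upper bound: T is a sum of 3 rank-1 terms, T = [0, 1, 0] ⊗ [1, 0, -2] ⊗ [-1, 2, 2] + [1, -1, 0] ⊗ [2, -2, 1] ⊗ [0, 1, -2] + [2, 1, 2] ⊗ [1, -2, 1] ⊗ [-2, -2, -2] (written with every a and b primitive with positive leading entry and the scale carried by c; CP decompositions are not unique, and this one is verified by expanding entrywise), so rank(T) ≤ 3.
These bounds meet, so rank(T) = 3.

rank(T) = 3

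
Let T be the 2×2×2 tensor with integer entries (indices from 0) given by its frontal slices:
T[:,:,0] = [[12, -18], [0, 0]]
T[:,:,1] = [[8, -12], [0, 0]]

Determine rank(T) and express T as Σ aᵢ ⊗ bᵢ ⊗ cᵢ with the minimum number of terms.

rank(T) = 1

Lower bound: T ≠ 0 (e.g. T[0,0,0] = 12), so rank(T) ≥ 1.
Upper bound: if T = a ⊗ b ⊗ c then every fibre of T is a multiple of the corresponding factor, so read the factors off the fibres through the nonzero entry T[0,0,0] = 12.
The mode-1 fibre T[:,0,0] = [12, 0] gives a = [1, 0] (primitive direction); the mode-2 fibre T[0,:,0] = [12, -18] gives b = [2, -3]; then c[k] = T[0,0,k] / (a[0]·b[0]) = [12, 8] / 2 = [6, 4].
Expanding [1, 0] ⊗ [2, -3] ⊗ [6, 4] reproduces all 8 entries of T, so T = [1, 0] ⊗ [2, -3] ⊗ [6, 4] and rank(T) ≤ 1.
These bounds meet, so rank(T) = 1.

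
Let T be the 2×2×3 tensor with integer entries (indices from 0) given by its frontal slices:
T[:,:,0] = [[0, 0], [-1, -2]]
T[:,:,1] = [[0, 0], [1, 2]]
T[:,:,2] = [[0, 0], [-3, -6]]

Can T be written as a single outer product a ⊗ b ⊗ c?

Yes

The mode-1 fibre T[:,0,0] = [0, -1] gives a = [0, 1] (primitive direction); the mode-2 fibre T[1,:,0] = [-1, -2] gives b = [1, 2]; then c[k] = T[1,0,k] / (a[1]·b[0]) = [-1, 1, -3] / 1 = [-1, 1, -3].
Expanding [0, 1] ⊗ [1, 2] ⊗ [-1, 1, -3] reproduces all 12 entries of T, so T = [0, 1] ⊗ [1, 2] ⊗ [-1, 1, -3] and rank(T) ≤ 1.
Equivalently every frontal slice T[:,:,k] is c[k] times the rank-1 matrix [0, 1] ⊗ [1, 2]. So T has rank 1 (it is nonzero).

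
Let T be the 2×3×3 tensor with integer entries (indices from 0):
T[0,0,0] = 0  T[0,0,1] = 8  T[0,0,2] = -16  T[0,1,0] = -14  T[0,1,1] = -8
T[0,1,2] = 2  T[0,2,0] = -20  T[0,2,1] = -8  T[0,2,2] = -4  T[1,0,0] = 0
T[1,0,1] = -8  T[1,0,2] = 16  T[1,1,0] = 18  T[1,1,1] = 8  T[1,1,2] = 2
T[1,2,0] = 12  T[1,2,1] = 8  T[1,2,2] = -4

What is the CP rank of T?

Lower bound: the mode-2 unfolding of T (rows indexed by j, columns by (i,k) = (0,0), (0,1), (0,2), (1,0), (1,1), (1,2)) is [[0, 8, -16, 0, -8, 16], [-14, -8, 2, 18, 8, 2], [-20, -8, -4, 12, 8, -4]].
There the 3×3 minor on rows j ∈ {0, 1, 2}, columns (i,k) ∈ {(0,0), (0,1), (1,0)} is det [[0, 8, 0], [-14, -8, 18], [-20, -8, 12]] = -1536 ≠ 0, so this unfolding has rank ≥ 3; CP rank is at least every unfolding rank, so rank(T) ≥ 3. (This is only a lower bound: in general the CP rank may exceed every unfolding rank, so we still need to exhibit 3 rank-1 terms summing to T.)
Upper bound: T is a sum of 3 rank-1 terms, T = (1, -1) ⊗ (1, -1, -1) ⊗ (8, 8, -8) + (1, -1) ⊗ (1, 1, 1) ⊗ (-8, 0, -8) + (1, 1) ⊗ (0, 1, -2) ⊗ (2, 0, 2) (written with every a and b primitive with positive leading entry and the scale carried by c; CP decompositions are not unique, and this one is verified by expanding entrywise), so rank(T) ≤ 3.
These bounds meet, so rank(T) = 3.

3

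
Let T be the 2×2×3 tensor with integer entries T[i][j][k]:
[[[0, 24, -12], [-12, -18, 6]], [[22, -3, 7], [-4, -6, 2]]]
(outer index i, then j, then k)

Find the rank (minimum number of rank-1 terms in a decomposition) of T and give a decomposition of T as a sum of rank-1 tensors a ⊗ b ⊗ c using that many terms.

rank(T) = 2

Lower bound: the mode-2 unfolding of T (rows indexed by j, columns by (i,k) = (0,0), (0,1), (0,2), (1,0), (1,1), (1,2)) is [[0, 24, -12, 22, -3, 7], [-12, -18, 6, -4, -6, 2]].
There the 2×2 minor on rows j ∈ {0, 1}, columns (i,k) ∈ {(0,0), (0,1)} is det [[0, 24], [-12, -18]] = 288 ≠ 0, so this unfolding has rank ≥ 2; CP rank is at least every unfolding rank, so rank(T) ≥ 2. (Flattening ranks never certify an upper bound on CP rank; for that we must actually write T with 2 rank-1 terms.)
Upper bound — finding two terms. Write S_k = T[:,:,k] for the frontal slices: S₀ = [[0, -12], [22, -4]], S₁ = [[24, -18], [-3, -6]], S₂ = [[-12, 6], [7, 2]].
If T = a₁ ⊗ b₁ ⊗ c₁ + a₂ ⊗ b₂ ⊗ c₂ then each S_k = c₁[k]·a₁b₁ᵀ + c₂[k]·a₂b₂ᵀ. S₀ and S₁ are linearly independent, so a₁b₁ᵀ and a₂b₂ᵀ must span the same plane of matrices: they are the rank-1 matrices of the form x·S₀ + y·S₁.
det(x·S₀ + y·S₁) is 264·x² + 264·xy − 198·y² = 66·(2·x + 3·y)(2·x − y), vanishing at (x:y) = (3:-2) and (1:2).
M₁ = 3·S₀ − 2·S₁ = [[-48, 0], [72, 0]] = (-24)·[2, -3][1, 0]ᵀ and M₂ = S₀ + 2·S₁ = [[48, -48], [16, -16]] = 16·[3, 1][1, -1]ᵀ, so take a₁ = [2, -3], b₁ = [1, 0], a₂ = [3, 1], b₂ = [1, -1].
Each slice is an integer combination of E₁ = a₁b₁ᵀ and E₂ = a₂b₂ᵀ: S₀ = −6·E₁ + 4·E₂, S₁ = 3·E₁ + 6·E₂, S₂ = −3·E₁ − 2·E₂; reading off coefficients, c₁ = [-6, 3, -3] and c₂ = [4, 6, -2].
Hence T = [2, -3] ⊗ [1, 0] ⊗ [-6, 3, -3] + [3, 1] ⊗ [1, -1] ⊗ [4, 6, -2], so rank(T) ≤ 2.
These bounds meet, so rank(T) = 2.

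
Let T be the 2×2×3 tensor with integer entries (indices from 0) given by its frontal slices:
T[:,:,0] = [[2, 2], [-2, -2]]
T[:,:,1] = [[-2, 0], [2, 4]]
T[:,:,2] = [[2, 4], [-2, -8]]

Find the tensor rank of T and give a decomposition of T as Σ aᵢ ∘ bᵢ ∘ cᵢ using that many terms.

Lower bound: the mode-3 unfolding of T (rows indexed by k, columns by (i,j) = (0,0), (0,1), (1,0), (1,1)) is [[2, 2, -2, -2], [-2, 0, 2, 4], [2, 4, -2, -8]].
There the 3×3 minor on rows k ∈ {0, 1, 2}, columns (i,j) ∈ {(0,0), (0,1), (1,1)} is det [[2, 2, -2], [-2, 0, 4], [2, 4, -8]] = -32 ≠ 0, so this unfolding has rank ≥ 3; CP rank is at least every unfolding rank, so rank(T) ≥ 3. (This is only a lower bound: in general the CP rank may exceed every unfolding rank, so we still need to exhibit 3 rank-1 terms summing to T.)
Upper bound: T is a sum of 3 rank-1 terms, T = [0, 1] ∘ [0, 1] ∘ [0, 4, -4] + [1, -1] ∘ [0, 1] ∘ [2, 0, 4] + [1, -1] ∘ [1, 0] ∘ [2, -2, 2] (written with every a and b primitive with positive leading entry and the scale carried by c; CP decompositions are not unique, and this one is verified by expanding entrywise), so rank(T) ≤ 3.
These bounds meet, so rank(T) = 3.

rank(T) = 3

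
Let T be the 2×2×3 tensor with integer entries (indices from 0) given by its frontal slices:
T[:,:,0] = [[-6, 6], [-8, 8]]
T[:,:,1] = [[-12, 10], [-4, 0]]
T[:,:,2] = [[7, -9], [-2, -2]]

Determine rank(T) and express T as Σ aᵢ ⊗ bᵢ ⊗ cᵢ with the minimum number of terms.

Lower bound: the mode-3 unfolding of T (rows indexed by k, columns by (i,j) = (0,0), (0,1), (1,0), (1,1)) is [[-6, 6, -8, 8], [-12, 10, -4, 0], [7, -9, -2, -2]].
There the 3×3 minor on rows k ∈ {0, 1, 2}, columns (i,j) ∈ {(0,0), (0,1), (1,0)} is det [[-6, 6, -8], [-12, 10, -4], [7, -9, -2]] = -280 ≠ 0, so this unfolding has rank ≥ 3; CP rank is at least every unfolding rank, so rank(T) ≥ 3. (This is only a lower bound: in general the CP rank may exceed every unfolding rank, so we still need to exhibit 3 rank-1 terms summing to T.)
Upper bound: T is a sum of 3 rank-1 terms, T = [1, -2] ⊗ [1, -1] ⊗ [2, -2, 1] + [1, 2] ⊗ [1, 0] ⊗ [0, -2, -2] + [2, 1] ⊗ [1, -1] ⊗ [-4, -4, 4] (written with every a and b primitive with positive leading entry and the scale carried by c; CP decompositions are not unique, and this one is verified by expanding entrywise), so rank(T) ≤ 3.
These bounds meet, so rank(T) = 3.
Check entry T[1,0,2] = -2: (-2)·(1)·(1) + (2)·(1)·(-2) + (1)·(1)·(4) = -2.

rank(T) = 3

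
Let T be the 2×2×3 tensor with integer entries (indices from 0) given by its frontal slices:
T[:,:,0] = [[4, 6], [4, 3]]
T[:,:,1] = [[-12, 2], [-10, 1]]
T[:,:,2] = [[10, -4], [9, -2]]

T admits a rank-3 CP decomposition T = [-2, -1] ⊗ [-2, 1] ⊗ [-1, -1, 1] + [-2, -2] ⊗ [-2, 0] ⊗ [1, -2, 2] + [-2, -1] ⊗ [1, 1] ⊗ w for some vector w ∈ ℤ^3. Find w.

w = [-2, 0, 1]

Subtract the known terms from T to get the rank-1 residual R = [-2, -1] ⊗ [1, 1] ⊗ w, so R[i,j,k] = a[i]·b[j]·w[k]. Pick indices with nonzero a[0]·b[0] = (-2)·(1) = -2. Only the fibre through (0,0,·) is needed: R[0,0,:] = T[0,0,:] − Σₗ aₗ[0]bₗ[0]cₗ = [4, -12, 10] − (-2)·(-2)·[-1, -1, 1] − (-2)·(-2)·[1, -2, 2] = [4, 0, -2]. Then w[k] = R[0,0,k] / -2 for each k, giving w = [4, 0, -2] / -2 = [-2, 0, 1].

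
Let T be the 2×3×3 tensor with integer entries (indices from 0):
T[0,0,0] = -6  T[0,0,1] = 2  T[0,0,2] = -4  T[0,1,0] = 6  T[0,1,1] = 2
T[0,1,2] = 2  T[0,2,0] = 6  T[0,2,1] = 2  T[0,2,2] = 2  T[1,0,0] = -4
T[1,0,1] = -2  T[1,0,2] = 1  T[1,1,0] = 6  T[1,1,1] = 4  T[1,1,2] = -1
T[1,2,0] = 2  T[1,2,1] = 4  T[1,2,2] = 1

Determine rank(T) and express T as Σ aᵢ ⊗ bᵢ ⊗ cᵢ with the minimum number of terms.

Lower bound: the mode-2 unfolding of T (rows indexed by j, columns by (i,k) = (0,0), (0,1), (0,2), (1,0), (1,1), (1,2)) is [[-6, 2, -4, -4, -2, 1], [6, 2, 2, 6, 4, -1], [6, 2, 2, 2, 4, 1]].
There the 3×3 minor on rows j ∈ {0, 1, 2}, columns (i,k) ∈ {(0,0), (0,1), (1,0)} is det [[-6, 2, -4], [6, 2, 6], [6, 2, 2]] = 96 ≠ 0, so this unfolding has rank ≥ 3; CP rank is at least every unfolding rank, so rank(T) ≥ 3. (Flattening ranks never certify an upper bound on CP rank; for that we must actually write T with 3 rank-1 terms.)
Upper bound: T is a sum of 3 rank-1 terms, T = [0, 1] ⊗ [1, -1, 1] ⊗ [-2, 0, 1] + [1, 0] ⊗ [2, -1, -1] ⊗ [-2, 2, -2] + [1, 1] ⊗ [1, -2, -2] ⊗ [-2, -2, 0] (one valid choice — decompositions are not unique — normalised so each a, b is primitive with positive first nonzero entry; check it by expanding all entries), so rank(T) ≤ 3.
These bounds meet, so rank(T) = 3.

rank(T) = 3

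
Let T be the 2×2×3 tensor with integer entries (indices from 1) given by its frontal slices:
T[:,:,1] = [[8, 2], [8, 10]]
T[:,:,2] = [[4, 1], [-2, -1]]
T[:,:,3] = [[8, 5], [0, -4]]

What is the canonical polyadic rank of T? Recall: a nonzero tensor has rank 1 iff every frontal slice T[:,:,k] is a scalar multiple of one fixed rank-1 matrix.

3

Lower bound: the mode-3 unfolding of T (rows indexed by k, columns by (i,j) = (1,1), (1,2), (2,1), (2,2)) is [[8, 2, 8, 10], [4, 1, -2, -1], [8, 5, 0, -4]].
There the 3×3 minor on rows k ∈ {1, 2, 3}, columns (i,j) ∈ {(1,1), (1,2), (2,1)} is det [[8, 2, 8], [4, 1, -2], [8, 5, 0]] = 144 ≠ 0, so this unfolding has rank ≥ 3; CP rank is at least every unfolding rank, so rank(T) ≥ 3. (Flattening ranks never certify an upper bound on CP rank; for that we must actually write T with 3 rank-1 terms.)
Upper bound: T is a sum of 3 rank-1 terms, T = [0, 1] ⊗ [1, 1] ⊗ [4, -4, -4] + [1, -2] ⊗ [0, 1] ⊗ [-2, -1, 1] + [2, 1] ⊗ [2, 1] ⊗ [2, 1, 2] (one valid choice — decompositions are not unique — normalised so each a, b is primitive with positive first nonzero entry; check it by expanding all entries), so rank(T) ≤ 3.
These bounds meet, so rank(T) = 3.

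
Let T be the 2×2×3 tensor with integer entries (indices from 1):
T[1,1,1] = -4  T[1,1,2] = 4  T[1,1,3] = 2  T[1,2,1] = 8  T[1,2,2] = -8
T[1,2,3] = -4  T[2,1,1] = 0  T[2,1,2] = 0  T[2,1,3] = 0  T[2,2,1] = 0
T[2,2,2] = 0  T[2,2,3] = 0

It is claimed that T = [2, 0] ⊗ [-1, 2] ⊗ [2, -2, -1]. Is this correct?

Reconstruct entrywise from the claimed factors. For example, T[1,1,1] = -4 and Σₗ aₗ[1]bₗ[1]cₗ[1] = (2)·(-1)·(2) = -4; checking all 12 entries, every one matches. The claim holds.

Yes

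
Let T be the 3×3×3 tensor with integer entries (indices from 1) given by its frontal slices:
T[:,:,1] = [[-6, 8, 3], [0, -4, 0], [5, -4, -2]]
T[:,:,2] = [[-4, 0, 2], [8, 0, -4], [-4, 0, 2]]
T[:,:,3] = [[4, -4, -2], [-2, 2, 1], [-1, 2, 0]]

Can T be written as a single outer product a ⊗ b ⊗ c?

No

The mode-1 unfolding of T (rows indexed by i, columns by (j,k) = (1,1), (1,2), (1,3), (2,1), (2,2), (2,3), (3,1), (3,2), (3,3)) is [[-6, -4, 4, 8, 0, -4, 3, 2, -2], [0, 8, -2, -4, 0, 2, 0, -4, 1], [5, -4, -1, -4, 0, 2, -2, 2, 0]].
There the 3×3 minor on rows i ∈ {1, 2, 3}, columns (j,k) ∈ {(1,1), (1,2), (1,3)} is det [[-6, -4, 4], [0, 8, -2], [5, -4, -1]] = -24 ≠ 0, so this unfolding has rank ≥ 3; CP rank is at least every unfolding rank, so rank(T) ≥ 3.
In particular rank(T) ≥ 3 > 1, so T is not rank-1.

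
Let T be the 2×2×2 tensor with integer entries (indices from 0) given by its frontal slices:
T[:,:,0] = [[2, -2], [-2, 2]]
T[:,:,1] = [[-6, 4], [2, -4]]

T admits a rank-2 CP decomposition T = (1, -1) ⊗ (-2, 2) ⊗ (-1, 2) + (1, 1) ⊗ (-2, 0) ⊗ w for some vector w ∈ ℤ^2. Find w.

Subtract the known terms from T to get the rank-1 residual R = (1, 1) ⊗ (-2, 0) ⊗ w, so R[i,j,k] = a[i]·b[j]·w[k]. Pick indices with nonzero a[0]·b[0] = (1)·(-2) = -2. Only the fibre through (0,0,·) is needed: R[0,0,:] = T[0,0,:] − Σₗ aₗ[0]bₗ[0]cₗ = [2, -6] − (1)·(-2)·(-1, 2) = [0, -2]. Then w[k] = R[0,0,k] / -2 for each k, giving w = [0, -2] / -2 = (0, 1).

w = (0, 1)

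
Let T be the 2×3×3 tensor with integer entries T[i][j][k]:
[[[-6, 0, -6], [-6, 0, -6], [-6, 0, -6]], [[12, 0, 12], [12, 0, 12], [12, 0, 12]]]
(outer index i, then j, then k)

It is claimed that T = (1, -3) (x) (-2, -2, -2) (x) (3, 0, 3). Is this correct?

Reconstruct entry (1,0,0) from the claimed factors: Σₗ aₗ[1]bₗ[0]cₗ[0] = (-3)·(-2)·(3) = 18, but T[1,0,0] = 12. The claim is false.

No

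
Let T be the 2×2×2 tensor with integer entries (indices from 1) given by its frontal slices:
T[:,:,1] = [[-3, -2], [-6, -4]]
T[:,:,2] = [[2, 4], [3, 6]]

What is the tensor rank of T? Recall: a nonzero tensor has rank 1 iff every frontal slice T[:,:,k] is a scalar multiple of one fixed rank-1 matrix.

Lower bound: the mode-1 unfolding of T (rows indexed by i, columns by (j,k) = (1,1), (1,2), (2,1), (2,2)) is [[-3, 2, -2, 4], [-6, 3, -4, 6]].
There the 2×2 minor on rows i ∈ {1, 2}, columns (j,k) ∈ {(1,1), (1,2)} is det [[-3, 2], [-6, 3]] = 3 ≠ 0, so this unfolding has rank ≥ 2; CP rank is at least every unfolding rank, so rank(T) ≥ 2. (This is only a lower bound: in general the CP rank may exceed every unfolding rank, so we still need to exhibit 2 rank-1 terms summing to T.)
Upper bound — finding two terms. Write S_k = T[:,:,k] for the frontal slices: S₁ = [[-3, -2], [-6, -4]], S₂ = [[2, 4], [3, 6]].
If T = a₁ (x) b₁ (x) c₁ + a₂ (x) b₂ (x) c₂ then each S_k = c₁[k]·a₁b₁ᵀ + c₂[k]·a₂b₂ᵀ. S₁ and S₂ are linearly independent, so a₁b₁ᵀ and a₂b₂ᵀ must span the same plane of matrices: they are the rank-1 matrices of the form x·S₁ + y·S₂.
det(x·S₁ + y·S₂) is 4·xy = 4·(y)(x), vanishing at (x:y) = (1:0) and (0:1).
M₁ = S₁ = [[-3, -2], [-6, -4]] = −(1, 2)(3, 2)ᵀ and M₂ = S₂ = [[2, 4], [3, 6]] = (2, 3)(1, 2)ᵀ, so take a₁ = (1, 2), b₁ = (3, 2), a₂ = (2, 3), b₂ = (1, 2).
Each slice is an integer combination of E₁ = a₁b₁ᵀ and E₂ = a₂b₂ᵀ: S₁ = −E₁, S₂ = E₂; reading off coefficients, c₁ = (-1, 0) and c₂ = (0, 1).
Hence T = (1, 2) (x) (3, 2) (x) (-1, 0) + (2, 3) (x) (1, 2) (x) (0, 1), so rank(T) ≤ 2.
These bounds meet, so rank(T) = 2.

2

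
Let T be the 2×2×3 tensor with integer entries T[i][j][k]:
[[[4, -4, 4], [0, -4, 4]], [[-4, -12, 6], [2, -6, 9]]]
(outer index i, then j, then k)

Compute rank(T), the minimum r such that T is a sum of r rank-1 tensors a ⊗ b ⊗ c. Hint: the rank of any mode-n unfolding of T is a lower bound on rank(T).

Lower bound: in the mode-3 unfolding of T (rows indexed by k, columns by (i,j)) the 3×3 minor on rows k ∈ {0, 1, 2}, columns (i,j) ∈ {(0,0), (0,1), (1,0)} is det [[4, 0, -4], [-4, -4, -12], [4, 4, 6]] = 96 ≠ 0, so that unfolding has rank ≥ 3 and hence rank(T) ≥ 3 (CP rank is at least every unfolding rank, though it can be larger).
Upper bound: T is a sum of 3 rank-1 terms, T = (0, 1) ⊗ (2, -1) ⊗ (-2, -2, -1) + (1, 0) ⊗ (1, 0) ⊗ (4, 0, 0) + (1, 2) ⊗ (1, 1) ⊗ (0, -4, 4) (one valid choice — decompositions are not unique — normalised so each a, b is primitive with positive first nonzero entry; check it by expanding all entries), so rank(T) ≤ 3.
These bounds meet, so rank(T) = 3.

3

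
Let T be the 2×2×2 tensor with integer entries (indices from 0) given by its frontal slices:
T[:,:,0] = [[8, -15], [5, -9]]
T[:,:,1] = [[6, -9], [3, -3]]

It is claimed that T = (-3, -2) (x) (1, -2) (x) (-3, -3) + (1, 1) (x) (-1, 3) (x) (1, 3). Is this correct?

Reconstruct entrywise from the claimed factors. For example, T[0,1,0] = -15 and Σₗ aₗ[0]bₗ[1]cₗ[0] = (-3)·(-2)·(-3) + (1)·(3)·(1) = -15; checking all 8 entries, every one matches. The claim holds.

Yes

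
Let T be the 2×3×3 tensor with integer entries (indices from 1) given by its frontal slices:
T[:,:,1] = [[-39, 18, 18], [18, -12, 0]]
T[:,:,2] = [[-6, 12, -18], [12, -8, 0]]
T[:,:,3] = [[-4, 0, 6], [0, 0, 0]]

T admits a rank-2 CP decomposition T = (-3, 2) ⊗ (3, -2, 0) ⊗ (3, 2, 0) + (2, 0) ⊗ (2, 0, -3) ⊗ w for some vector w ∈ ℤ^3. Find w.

w = (-3, 3, -1)

Subtract the known terms from T to get the rank-1 residual R = (2, 0) ⊗ (2, 0, -3) ⊗ w, so R[i,j,k] = a[i]·b[j]·w[k]. Pick indices with nonzero a[1]·b[1] = (2)·(2) = 4. Only the fibre through (1,1,·) is needed: R[1,1,:] = T[1,1,:] − Σₗ aₗ[1]bₗ[1]cₗ = [-39, -6, -4] − (-3)·(3)·(3, 2, 0) = [-12, 12, -4]. Then w[k] = R[1,1,k] / 4 for each k, giving w = [-12, 12, -4] / 4 = (-3, 3, -1).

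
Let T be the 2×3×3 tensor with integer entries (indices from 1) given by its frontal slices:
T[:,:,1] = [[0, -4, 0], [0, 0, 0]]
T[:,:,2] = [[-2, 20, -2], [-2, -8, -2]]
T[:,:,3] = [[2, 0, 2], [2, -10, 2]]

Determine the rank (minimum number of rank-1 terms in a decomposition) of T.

3

Lower bound: in the mode-3 unfolding of T (rows indexed by k, columns by (i,j)) the 3×3 minor on rows k ∈ {1, 2, 3}, columns (i,j) ∈ {(1,1), (1,2), (2,2)} is det [[0, -4, 0], [-2, 20, -8], [2, 0, -10]] = 144 ≠ 0, so that unfolding has rank ≥ 3 and hence rank(T) ≥ 3 (CP rank is at least every unfolding rank, though it can be larger).
Upper bound: T is a sum of 3 rank-1 terms, T = [1, -1] ⊗ [0, 1, 0] ⊗ [4, 8, 8] + [1, 1] ⊗ [1, -2, 1] ⊗ [0, -2, 2] + [2, -1] ⊗ [0, 1, 0] ⊗ [-4, 4, -2] (one valid choice — decompositions are not unique — normalised so each a, b is primitive with positive first nonzero entry; check it by expanding all entries), so rank(T) ≤ 3.
These bounds meet, so rank(T) = 3.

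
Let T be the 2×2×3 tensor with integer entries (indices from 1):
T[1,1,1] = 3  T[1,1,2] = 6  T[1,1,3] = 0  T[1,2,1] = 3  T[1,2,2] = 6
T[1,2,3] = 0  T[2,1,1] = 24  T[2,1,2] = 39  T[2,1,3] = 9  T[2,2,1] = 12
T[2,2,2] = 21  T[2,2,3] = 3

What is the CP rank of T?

2

Lower bound: the mode-1 unfolding of T (rows indexed by i, columns by (j,k) = (1,1), (1,2), (1,3), (2,1), (2,2), (2,3)) is [[3, 6, 0, 3, 6, 0], [24, 39, 9, 12, 21, 3]].
There the 2×2 minor on rows i ∈ {1, 2}, columns (j,k) ∈ {(1,1), (1,2)} is det [[3, 6], [24, 39]] = -27 ≠ 0, so this unfolding has rank ≥ 2; CP rank is at least every unfolding rank, so rank(T) ≥ 2. (Unfolding ranks only ever bound the CP rank from below — rank(T) can be strictly larger than all of them — so the matching upper bound has to come from an explicit 2-term decomposition.)
Upper bound — finding two terms. Write S_k = T[:,:,k] for the frontal slices: S₁ = [[3, 3], [24, 12]], S₂ = [[6, 6], [39, 21]], S₃ = [[0, 0], [9, 3]].
If T = a₁ ⊗ b₁ ⊗ c₁ + a₂ ⊗ b₂ ⊗ c₂ then each S_k = c₁[k]·a₁b₁ᵀ + c₂[k]·a₂b₂ᵀ. S₁ and S₂ are linearly independent, so a₁b₁ᵀ and a₂b₂ᵀ must span the same plane of matrices: they are the rank-1 matrices of the form x·S₁ + y·S₂.
det(x·S₁ + y·S₂) is −36·x² − 126·xy − 108·y² = (-18)·(2·x + 3·y)(x + 2·y), vanishing at (x:y) = (3:-2) and (2:-1).
M₁ = 3·S₁ − 2·S₂ = [[-3, -3], [-6, -6]] = (-3)·[1, 2][1, 1]ᵀ and M₂ = 2·S₁ − S₂ = [[0, 0], [9, 3]] = 3·[0, 1][3, 1]ᵀ, so take a₁ = [1, 2], b₁ = [1, 1], a₂ = [0, 1], b₂ = [3, 1].
Each slice is an integer combination of E₁ = a₁b₁ᵀ and E₂ = a₂b₂ᵀ: S₁ = 3·E₁ + 6·E₂, S₂ = 6·E₁ + 9·E₂, S₃ = 3·E₂; reading off coefficients, c₁ = [3, 6, 0] and c₂ = [6, 9, 3].
Hence T = [1, 2] ⊗ [1, 1] ⊗ [3, 6, 0] + [0, 1] ⊗ [3, 1] ⊗ [6, 9, 3], so rank(T) ≤ 2.
These bounds meet, so rank(T) = 2.
Check entry T[1,2,3] = 0: (1)·(1)·(0) + (0)·(1)·(3) = 0.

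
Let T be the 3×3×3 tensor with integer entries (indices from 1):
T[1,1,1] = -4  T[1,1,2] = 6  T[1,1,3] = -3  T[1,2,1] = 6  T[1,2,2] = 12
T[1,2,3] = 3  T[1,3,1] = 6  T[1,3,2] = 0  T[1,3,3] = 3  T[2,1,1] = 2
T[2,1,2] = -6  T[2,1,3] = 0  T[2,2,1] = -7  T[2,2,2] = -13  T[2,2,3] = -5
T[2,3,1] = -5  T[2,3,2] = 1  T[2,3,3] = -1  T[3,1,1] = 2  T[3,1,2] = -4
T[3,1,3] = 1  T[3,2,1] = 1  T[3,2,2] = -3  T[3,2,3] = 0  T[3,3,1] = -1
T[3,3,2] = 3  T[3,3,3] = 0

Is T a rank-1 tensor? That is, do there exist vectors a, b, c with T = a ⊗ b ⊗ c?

The mode-3 unfolding of T (rows indexed by k, columns by (i,j) = (1,1), (1,2), (1,3), (2,1), (2,2), (2,3), (3,1), (3,2), (3,3)) is [[-4, 6, 6, 2, -7, -5, 2, 1, -1], [6, 12, 0, -6, -13, 1, -4, -3, 3], [-3, 3, 3, 0, -5, -1, 1, 0, 0]].
There the 3×3 minor on rows k ∈ {1, 2, 3}, columns (i,j) ∈ {(1,1), (1,2), (1,3)} is det [[-4, 6, 6], [6, 12, 0], [-3, 3, 3]] = 72 ≠ 0, so this unfolding has rank ≥ 3; CP rank is at least every unfolding rank, so rank(T) ≥ 3.
In particular rank(T) ≥ 3 > 1, so T is not rank-1.

No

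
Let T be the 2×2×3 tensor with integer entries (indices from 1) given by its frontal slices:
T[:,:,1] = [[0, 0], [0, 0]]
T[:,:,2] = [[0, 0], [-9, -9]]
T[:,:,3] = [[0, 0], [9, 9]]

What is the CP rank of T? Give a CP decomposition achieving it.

rank(T) = 1

Lower bound: T ≠ 0 (e.g. T[2,1,2] = -9), so rank(T) ≥ 1.
Upper bound: if T = a ⊗ b ⊗ c then every fibre of T is a multiple of the corresponding factor, so read the factors off the fibres through the nonzero entry T[2,1,2] = -9.
The mode-1 fibre T[:,1,2] = [0, -9] gives a = [0, 1] (primitive direction); the mode-2 fibre T[2,:,2] = [-9, -9] gives b = [1, 1]; then c[k] = T[2,1,k] / (a[2]·b[1]) = [0, -9, 9] / 1 = [0, -9, 9].
Expanding [0, 1] ⊗ [1, 1] ⊗ [0, -9, 9] reproduces all 12 entries of T, so T = [0, 1] ⊗ [1, 1] ⊗ [0, -9, 9] and rank(T) ≤ 1.
These bounds meet, so rank(T) = 1.
Check entry T[1,2,2] = 0: (0)·(1)·(-9) = 0.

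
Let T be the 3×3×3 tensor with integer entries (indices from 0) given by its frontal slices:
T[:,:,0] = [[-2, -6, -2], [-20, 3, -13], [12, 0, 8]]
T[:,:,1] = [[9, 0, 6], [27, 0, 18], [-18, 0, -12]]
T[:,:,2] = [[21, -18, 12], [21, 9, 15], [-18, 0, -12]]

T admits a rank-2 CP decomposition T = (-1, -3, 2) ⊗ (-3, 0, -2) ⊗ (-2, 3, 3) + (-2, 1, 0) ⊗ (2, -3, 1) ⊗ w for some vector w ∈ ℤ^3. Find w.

Subtract the known terms from T to get the rank-1 residual R = (-2, 1, 0) ⊗ (2, -3, 1) ⊗ w, so R[i,j,k] = a[i]·b[j]·w[k]. Pick indices with nonzero a[0]·b[0] = (-2)·(2) = -4. Only the fibre through (0,0,·) is needed: R[0,0,:] = T[0,0,:] − Σₗ aₗ[0]bₗ[0]cₗ = [-2, 9, 21] − (-1)·(-3)·(-2, 3, 3) = [4, 0, 12]. Then w[k] = R[0,0,k] / -4 for each k, giving w = [4, 0, 12] / -4 = (-1, 0, -3).

w = (-1, 0, -3)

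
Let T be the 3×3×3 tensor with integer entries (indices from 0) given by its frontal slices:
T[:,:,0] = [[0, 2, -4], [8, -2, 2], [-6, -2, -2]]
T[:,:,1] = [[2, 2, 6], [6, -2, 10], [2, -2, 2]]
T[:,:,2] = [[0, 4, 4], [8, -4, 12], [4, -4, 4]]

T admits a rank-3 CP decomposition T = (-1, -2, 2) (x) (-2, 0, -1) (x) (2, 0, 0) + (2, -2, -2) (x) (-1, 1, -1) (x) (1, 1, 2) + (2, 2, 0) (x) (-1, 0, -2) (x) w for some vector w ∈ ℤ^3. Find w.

w = (1, -2, -2)

Subtract the known terms from T to get the rank-1 residual R = (2, 2, 0) (x) (-1, 0, -2) (x) w, so R[i,j,k] = a[i]·b[j]·w[k]. Pick indices with nonzero a[0]·b[0] = (2)·(-1) = -2. Only the fibre through (0,0,·) is needed: R[0,0,:] = T[0,0,:] − Σₗ aₗ[0]bₗ[0]cₗ = [0, 2, 0] − (-1)·(-2)·(2, 0, 0) − (2)·(-1)·(1, 1, 2) = [-2, 4, 4]. Then w[k] = R[0,0,k] / -2 for each k, giving w = [-2, 4, 4] / -2 = (1, -2, -2).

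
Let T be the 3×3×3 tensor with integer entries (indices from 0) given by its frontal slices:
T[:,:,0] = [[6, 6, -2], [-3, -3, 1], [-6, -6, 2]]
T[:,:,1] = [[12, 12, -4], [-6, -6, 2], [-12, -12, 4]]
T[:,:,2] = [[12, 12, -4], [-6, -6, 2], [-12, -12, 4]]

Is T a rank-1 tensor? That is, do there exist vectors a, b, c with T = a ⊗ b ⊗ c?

The mode-1 fibre T[:,0,0] = [6, -3, -6] gives a = [2, -1, -2] (primitive direction); the mode-2 fibre T[0,:,0] = [6, 6, -2] gives b = [3, 3, -1]; then c[k] = T[0,0,k] / (a[0]·b[0]) = [6, 12, 12] / 6 = [1, 2, 2].
Expanding [2, -1, -2] ⊗ [3, 3, -1] ⊗ [1, 2, 2] reproduces all 27 entries of T, so T = [2, -1, -2] ⊗ [3, 3, -1] ⊗ [1, 2, 2] and rank(T) ≤ 1.
Equivalently every frontal slice T[:,:,k] is c[k] times the rank-1 matrix [2, -1, -2] ⊗ [3, 3, -1]. So T has rank 1 (it is nonzero).

Yes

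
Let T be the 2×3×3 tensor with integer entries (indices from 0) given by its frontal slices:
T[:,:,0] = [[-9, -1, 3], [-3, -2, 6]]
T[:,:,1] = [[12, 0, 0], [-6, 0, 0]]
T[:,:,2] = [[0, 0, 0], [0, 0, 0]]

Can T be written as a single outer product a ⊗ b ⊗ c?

No

The mode-1 unfolding of T (rows indexed by i, columns by (j,k) = (0,0), (0,1), (0,2), (1,0), (1,1), (1,2), (2,0), (2,1), (2,2)) is [[-9, 12, 0, -1, 0, 0, 3, 0, 0], [-3, -6, 0, -2, 0, 0, 6, 0, 0]].
There the 2×2 minor on rows i ∈ {0, 1}, columns (j,k) ∈ {(0,0), (0,1)} is det [[-9, 12], [-3, -6]] = 90 ≠ 0, so this unfolding has rank ≥ 2; CP rank is at least every unfolding rank, so rank(T) ≥ 2.
In particular rank(T) ≥ 2 > 1, so T is not rank-1.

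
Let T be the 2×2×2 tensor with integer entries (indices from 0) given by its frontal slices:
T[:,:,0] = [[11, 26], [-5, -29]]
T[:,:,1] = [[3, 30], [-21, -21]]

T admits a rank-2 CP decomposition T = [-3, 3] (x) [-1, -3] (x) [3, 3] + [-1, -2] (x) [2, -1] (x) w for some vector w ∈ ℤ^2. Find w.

Subtract the known terms from T to get the rank-1 residual R = [-1, -2] (x) [2, -1] (x) w, so R[i,j,k] = a[i]·b[j]·w[k]. Pick indices with nonzero a[0]·b[0] = (-1)·(2) = -2. Only the fibre through (0,0,·) is needed: R[0,0,:] = T[0,0,:] − Σₗ aₗ[0]bₗ[0]cₗ = [11, 3] − (-3)·(-1)·[3, 3] = [2, -6]. Then w[k] = R[0,0,k] / -2 for each k, giving w = [2, -6] / -2 = [-1, 3].

w = [-1, 3]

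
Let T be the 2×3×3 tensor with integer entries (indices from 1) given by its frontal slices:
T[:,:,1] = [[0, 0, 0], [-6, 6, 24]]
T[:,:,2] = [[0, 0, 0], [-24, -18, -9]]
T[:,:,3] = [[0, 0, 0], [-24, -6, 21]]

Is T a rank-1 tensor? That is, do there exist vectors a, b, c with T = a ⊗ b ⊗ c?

The mode-2 unfolding of T (rows indexed by j, columns by (i,k) = (1,1), (1,2), (1,3), (2,1), (2,2), (2,3)) is [[0, 0, 0, -6, -24, -24], [0, 0, 0, 6, -18, -6], [0, 0, 0, 24, -9, 21]].
There the 2×2 minor on rows j ∈ {1, 2}, columns (i,k) ∈ {(2,1), (2,2)} is det [[-6, -24], [6, -18]] = 252 ≠ 0, so this unfolding has rank ≥ 2; CP rank is at least every unfolding rank, so rank(T) ≥ 2.
In particular rank(T) ≥ 2 > 1, so T is not rank-1.

No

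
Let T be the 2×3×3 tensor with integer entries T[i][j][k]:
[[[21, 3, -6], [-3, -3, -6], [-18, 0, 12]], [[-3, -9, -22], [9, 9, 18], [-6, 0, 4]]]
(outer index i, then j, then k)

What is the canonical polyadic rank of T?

Lower bound: the mode-3 unfolding of T (rows indexed by k, columns by (i,j) = (0,0), (0,1), (0,2), (1,0), (1,1), (1,2)) is [[21, -3, -18, -3, 9, -6], [3, -3, 0, -9, 9, 0], [-6, -6, 12, -22, 18, 4]].
There the 2×2 minor on rows k ∈ {0, 1}, columns (i,j) ∈ {(0,0), (0,1)} is det [[21, -3], [3, -3]] = -54 ≠ 0, so this unfolding has rank ≥ 2; CP rank is at least every unfolding rank, so rank(T) ≥ 2. (This is only a lower bound: in general the CP rank may exceed every unfolding rank, so we still need to exhibit 2 rank-1 terms summing to T.)
Upper bound — finding two terms. Write S_k = T[:,:,k] for the frontal slices: S₀ = [[21, -3, -18], [-3, 9, -6]], S₁ = [[3, -3, 0], [-9, 9, 0]], S₂ = [[-6, -6, 12], [-22, 18, 4]].
If T = a₁ ∘ b₁ ∘ c₁ + a₂ ∘ b₂ ∘ c₂ then each S_k = c₁[k]·a₁b₁ᵀ + c₂[k]·a₂b₂ᵀ. S₀ and S₁ are linearly independent, so a₁b₁ᵀ and a₂b₂ᵀ must span the same plane of matrices: they are the rank-1 matrices of the form x·S₀ + y·S₁.
The 2×2 minor of x·S₀ + y·S₁ on rows {0,1}, columns {0,1} is 180·x² + 180·xy = 180·(x + y)(x), vanishing at (x:y) = (1:-1) and (0:1).
M₁ = S₀ − S₁ = [[18, 0, -18], [6, 0, -6]] = 6·[3, 1][1, 0, -1]ᵀ and M₂ = S₁ = [[3, -3, 0], [-9, 9, 0]] = 3·[1, -3][1, -1, 0]ᵀ, so take a₁ = [3, 1], b₁ = [1, 0, -1], a₂ = [1, -3], b₂ = [1, -1, 0].
Each slice is an integer combination of E₁ = a₁b₁ᵀ and E₂ = a₂b₂ᵀ: S₀ = 6·E₁ + 3·E₂, S₁ = 3·E₂, S₂ = −4·E₁ + 6·E₂; reading off coefficients, c₁ = [6, 0, -4] and c₂ = [3, 3, 6].
Hence T = [3, 1] ∘ [1, 0, -1] ∘ [6, 0, -4] + [1, -3] ∘ [1, -1, 0] ∘ [3, 3, 6], so rank(T) ≤ 2.
These bounds meet, so rank(T) = 2.
Check entry T[1,2,2] = 4: (1)·(-1)·(-4) + (-3)·(0)·(6) = 4.

2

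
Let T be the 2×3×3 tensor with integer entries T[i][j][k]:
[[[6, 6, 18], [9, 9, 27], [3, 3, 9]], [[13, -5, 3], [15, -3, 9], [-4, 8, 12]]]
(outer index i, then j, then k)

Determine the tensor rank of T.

Lower bound: the mode-1 unfolding of T (rows indexed by i, columns by (j,k) = (0,0), (0,1), (0,2), (1,0), (1,1), (1,2), (2,0), (2,1), (2,2)) is [[6, 6, 18, 9, 9, 27, 3, 3, 9], [13, -5, 3, 15, -3, 9, -4, 8, 12]].
There the 2×2 minor on rows i ∈ {0, 1}, columns (j,k) ∈ {(0,0), (0,1)} is det [[6, 6], [13, -5]] = -108 ≠ 0, so this unfolding has rank ≥ 2; CP rank is at least every unfolding rank, so rank(T) ≥ 2. (This is only a lower bound: in general the CP rank may exceed every unfolding rank, so we still need to exhibit 2 rank-1 terms summing to T.)
Upper bound — finding two terms. Write S_k = T[:,:,k] for the frontal slices: S₀ = [[6, 9, 3], [13, 15, -4]], S₁ = [[6, 9, 3], [-5, -3, 8]], S₂ = [[18, 27, 9], [3, 9, 12]].
If T = a₁ ⊗ b₁ ⊗ c₁ + a₂ ⊗ b₂ ⊗ c₂ then each S_k = c₁[k]·a₁b₁ᵀ + c₂[k]·a₂b₂ᵀ. S₀ and S₁ are linearly independent, so a₁b₁ᵀ and a₂b₂ᵀ must span the same plane of matrices: they are the rank-1 matrices of the form x·S₀ + y·S₁.
The 2×2 minor of x·S₀ + y·S₁ on rows {0,1}, columns {0,1} is −27·x² + 27·y² = (-27)·(x − y)(x + y), vanishing at (x:y) = (1:1) and (1:-1).
M₁ = S₀ + S₁ = [[12, 18, 6], [8, 12, 4]] = 2·[3, 2][2, 3, 1]ᵀ and M₂ = S₀ − S₁ = [[0, 0, 0], [18, 18, -12]] = 6·[0, 1][3, 3, -2]ᵀ, so take a₁ = [3, 2], b₁ = [2, 3, 1], a₂ = [0, 1], b₂ = [3, 3, -2].
Each slice is an integer combination of E₁ = a₁b₁ᵀ and E₂ = a₂b₂ᵀ: S₀ = E₁ + 3·E₂, S₁ = E₁ − 3·E₂, S₂ = 3·E₁ − 3·E₂; reading off coefficients, c₁ = [1, 1, 3] and c₂ = [3, -3, -3].
Hence T = [3, 2] ⊗ [2, 3, 1] ⊗ [1, 1, 3] + [0, 1] ⊗ [3, 3, -2] ⊗ [3, -3, -3], so rank(T) ≤ 2.
These bounds meet, so rank(T) = 2.
Check entry T[0,2,0] = 3: (3)·(1)·(1) + (0)·(-2)·(3) = 3.

2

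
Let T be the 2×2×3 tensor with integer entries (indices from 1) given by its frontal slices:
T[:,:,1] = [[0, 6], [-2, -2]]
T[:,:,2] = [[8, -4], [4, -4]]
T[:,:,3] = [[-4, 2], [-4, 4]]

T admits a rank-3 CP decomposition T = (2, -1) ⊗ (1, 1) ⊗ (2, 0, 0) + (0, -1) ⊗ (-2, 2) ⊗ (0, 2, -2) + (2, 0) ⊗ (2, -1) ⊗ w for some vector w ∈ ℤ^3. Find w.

w = (-1, 2, -1)

Subtract the known terms from T to get the rank-1 residual R = (2, 0) ⊗ (2, -1) ⊗ w, so R[i,j,k] = a[i]·b[j]·w[k]. Pick indices with nonzero a[1]·b[1] = (2)·(2) = 4. Only the fibre through (1,1,·) is needed: R[1,1,:] = T[1,1,:] − Σₗ aₗ[1]bₗ[1]cₗ = [0, 8, -4] − (2)·(1)·(2, 0, 0) − (0)·(-2)·(0, 2, -2) = [-4, 8, -4]. Then w[k] = R[1,1,k] / 4 for each k, giving w = [-4, 8, -4] / 4 = (-1, 2, -1).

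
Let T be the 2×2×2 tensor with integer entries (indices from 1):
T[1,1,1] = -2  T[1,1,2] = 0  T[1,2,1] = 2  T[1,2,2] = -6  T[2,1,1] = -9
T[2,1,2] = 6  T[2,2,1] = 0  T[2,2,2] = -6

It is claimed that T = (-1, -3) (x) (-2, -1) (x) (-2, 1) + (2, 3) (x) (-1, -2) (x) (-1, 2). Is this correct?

No

Reconstruct entry (1,1,2) from the claimed factors: Σₗ aₗ[1]bₗ[1]cₗ[2] = (-1)·(-2)·(1) + (2)·(-1)·(2) = -2, but T[1,1,2] = 0. The claim is false.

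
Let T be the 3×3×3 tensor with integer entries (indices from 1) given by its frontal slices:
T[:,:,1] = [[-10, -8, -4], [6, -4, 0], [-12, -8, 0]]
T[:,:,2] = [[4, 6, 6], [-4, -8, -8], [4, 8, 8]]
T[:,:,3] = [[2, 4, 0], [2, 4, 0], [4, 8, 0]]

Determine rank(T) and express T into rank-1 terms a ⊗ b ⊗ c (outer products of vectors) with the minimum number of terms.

Lower bound: the mode-3 unfolding of T (rows indexed by k, columns by (i,j) = (1,1), (1,2), (1,3), (2,1), (2,2), (2,3), (3,1), (3,2), (3,3)) is [[-10, -8, -4, 6, -4, 0, -12, -8, 0], [4, 6, 6, -4, -8, -8, 4, 8, 8], [2, 4, 0, 2, 4, 0, 4, 8, 0]].
There the 3×3 minor on rows k ∈ {1, 2, 3}, columns (i,j) ∈ {(1,1), (1,2), (1,3)} is det [[-10, -8, -4], [4, 6, 6], [2, 4, 0]] = 128 ≠ 0, so this unfolding has rank ≥ 3; CP rank is at least every unfolding rank, so rank(T) ≥ 3. (Unfolding ranks only ever bound the CP rank from below — rank(T) can be strictly larger than all of them — so the matching upper bound has to come from an explicit 3-term decomposition.)
Upper bound: T is a sum of 3 rank-1 terms, T = [1, -2, 2] ⊗ [0, 1, 1] ⊗ [4, 2, 0] + [1, -1, 1] ⊗ [1, 1, 1] ⊗ [-8, 4, 0] + [1, 1, 2] ⊗ [1, 2, 0] ⊗ [-2, 0, 2] (written with every a and b primitive with positive leading entry and the scale carried by c; CP decompositions are not unique, and this one is verified by expanding entrywise), so rank(T) ≤ 3.
These bounds meet, so rank(T) = 3.
Check entry T[2,1,3] = 2: (-2)·(0)·(0) + (-1)·(1)·(0) + (1)·(1)·(2) = 2.

rank(T) = 3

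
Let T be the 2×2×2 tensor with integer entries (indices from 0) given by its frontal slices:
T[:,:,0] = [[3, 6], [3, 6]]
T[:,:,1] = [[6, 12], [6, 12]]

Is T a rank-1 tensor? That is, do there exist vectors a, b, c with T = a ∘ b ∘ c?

Yes

If T = a ∘ b ∘ c then every fibre of T is a multiple of the corresponding factor, so read the factors off the fibres through the nonzero entry T[0,0,0] = 3.
The mode-1 fibre T[:,0,0] = [3, 3] gives a = [1, 1] (primitive direction); the mode-2 fibre T[0,:,0] = [3, 6] gives b = [1, 2]; then c[k] = T[0,0,k] / (a[0]·b[0]) = [3, 6] / 1 = [3, 6].
Expanding [1, 1] ∘ [1, 2] ∘ [3, 6] reproduces all 8 entries of T, so T = [1, 1] ∘ [1, 2] ∘ [3, 6] and rank(T) ≤ 1.
Equivalently every frontal slice T[:,:,k] is c[k] times the rank-1 matrix [1, 1] ∘ [1, 2]. So T has rank 1 (it is nonzero).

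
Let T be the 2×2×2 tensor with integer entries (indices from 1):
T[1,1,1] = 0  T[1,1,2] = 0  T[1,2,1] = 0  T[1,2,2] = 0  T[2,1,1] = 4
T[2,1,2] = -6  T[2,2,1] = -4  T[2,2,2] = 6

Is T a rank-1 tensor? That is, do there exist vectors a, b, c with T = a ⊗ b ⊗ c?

Yes

The mode-1 fibre T[:,1,1] = [0, 4] gives a = [0, 1] (primitive direction); the mode-2 fibre T[2,:,1] = [4, -4] gives b = [1, -1]; then c[k] = T[2,1,k] / (a[2]·b[1]) = [4, -6] / 1 = [4, -6].
Expanding [0, 1] ⊗ [1, -1] ⊗ [4, -6] reproduces all 8 entries of T, so T = [0, 1] ⊗ [1, -1] ⊗ [4, -6] and rank(T) ≤ 1.
Equivalently every frontal slice T[:,:,k] is c[k] times the rank-1 matrix [0, 1] ⊗ [1, -1]. So T has rank 1 (it is nonzero).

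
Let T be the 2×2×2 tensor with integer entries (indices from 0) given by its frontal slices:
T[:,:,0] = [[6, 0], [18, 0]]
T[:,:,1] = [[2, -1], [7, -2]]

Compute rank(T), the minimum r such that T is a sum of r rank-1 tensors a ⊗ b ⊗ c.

2

Lower bound: the mode-1 unfolding of T (rows indexed by i, columns by (j,k) = (0,0), (0,1), (1,0), (1,1)) is [[6, 2, 0, -1], [18, 7, 0, -2]].
There the 2×2 minor on rows i ∈ {0, 1}, columns (j,k) ∈ {(0,0), (0,1)} is det [[6, 2], [18, 7]] = 6 ≠ 0, so this unfolding has rank ≥ 2; CP rank is at least every unfolding rank, so rank(T) ≥ 2. (Flattening ranks never certify an upper bound on CP rank; for that we must actually write T with 2 rank-1 terms.)
Upper bound — finding two terms. Write S_k = T[:,:,k] for the frontal slices: S₀ = [[6, 0], [18, 0]], S₁ = [[2, -1], [7, -2]].
If T = a₁ ⊗ b₁ ⊗ c₁ + a₂ ⊗ b₂ ⊗ c₂ then each S_k = c₁[k]·a₁b₁ᵀ + c₂[k]·a₂b₂ᵀ. S₀ and S₁ are linearly independent, so a₁b₁ᵀ and a₂b₂ᵀ must span the same plane of matrices: they are the rank-1 matrices of the form x·S₀ + y·S₁.
det(x·S₀ + y·S₁) is 6·xy + 3·y² = 3·(y)(2·x + y), vanishing at (x:y) = (1:0) and (1:-2).
M₁ = S₀ = [[6, 0], [18, 0]] = 6·[1, 3][1, 0]ᵀ and M₂ = S₀ − 2·S₁ = [[2, 2], [4, 4]] = 2·[1, 2][1, 1]ᵀ, so take a₁ = [1, 3], b₁ = [1, 0], a₂ = [1, 2], b₂ = [1, 1].
Each slice is an integer combination of E₁ = a₁b₁ᵀ and E₂ = a₂b₂ᵀ: S₀ = 6·E₁, S₁ = 3·E₁ − E₂; reading off coefficients, c₁ = [6, 3] and c₂ = [0, -1].
Hence T = [1, 3] ⊗ [1, 0] ⊗ [6, 3] + [1, 2] ⊗ [1, 1] ⊗ [0, -1], so rank(T) ≤ 2.
These bounds meet, so rank(T) = 2.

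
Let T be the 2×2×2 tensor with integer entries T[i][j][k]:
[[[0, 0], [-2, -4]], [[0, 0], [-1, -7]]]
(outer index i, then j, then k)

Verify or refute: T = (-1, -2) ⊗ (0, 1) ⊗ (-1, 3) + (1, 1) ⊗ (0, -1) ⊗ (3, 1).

Yes

Reconstruct entrywise from the claimed factors. For example, T[0,1,1] = -4 and Σₗ aₗ[0]bₗ[1]cₗ[1] = (-1)·(1)·(3) + (1)·(-1)·(1) = -4; checking all 8 entries, every one matches. The claim holds.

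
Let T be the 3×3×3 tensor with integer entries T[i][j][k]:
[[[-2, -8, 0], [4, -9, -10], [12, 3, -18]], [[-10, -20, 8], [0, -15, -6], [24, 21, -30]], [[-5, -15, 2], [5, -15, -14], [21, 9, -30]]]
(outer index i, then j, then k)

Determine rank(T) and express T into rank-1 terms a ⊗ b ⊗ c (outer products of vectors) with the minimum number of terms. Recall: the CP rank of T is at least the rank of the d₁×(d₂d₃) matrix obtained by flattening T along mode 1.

Lower bound: in the mode-1 unfolding of T (rows indexed by i, columns by (j,k)) the 2×2 minor on rows i ∈ {0, 1}, columns (j,k) ∈ {(0,0), (0,1)} is det [[-2, -8], [-10, -20]] = -40 ≠ 0, so that unfolding has rank ≥ 2 and hence rank(T) ≥ 2 (CP rank is at least every unfolding rank, though it can be larger).
Upper bound: with S_k = T[:,:,k], the two rank-1 terms a₁b₁ᵀ, a₂b₂ᵀ are the rank-1 members of the pencil x·S₀ + y·S₁.
The 2×2 minor of x·S₀ + y·S₁ on rows {0,1}, columns {0,1} is 40·x² + 20·xy − 60·y² = 20·(2·x + 3·y)(x − y), vanishing at (x:y) = (3:-2) and (1:1).
M₁ = 3·S₀ − 2·S₁ = [[10, 30, 30], [10, 30, 30], [15, 45, 45]] = 5·[2, 2, 3][1, 3, 3]ᵀ and M₂ = S₀ + S₁ = [[-10, -5, 15], [-30, -15, 45], [-20, -10, 30]] = (-5)·[1, 3, 2][2, 1, -3]ᵀ, so take a₁ = [2, 2, 3], b₁ = [1, 3, 3], a₂ = [1, 3, 2], b₂ = [2, 1, -3].
Each slice is an integer combination of E₁ = a₁b₁ᵀ and E₂ = a₂b₂ᵀ: S₀ = E₁ − 2·E₂, S₁ = −E₁ − 3·E₂, S₂ = −2·E₁ + 2·E₂; reading off coefficients, c₁ = [1, -1, -2] and c₂ = [-2, -3, 2].
Hence T = [2, 2, 3] ⊗ [1, 3, 3] ⊗ [1, -1, -2] + [1, 3, 2] ⊗ [2, 1, -3] ⊗ [-2, -3, 2], so rank(T) ≤ 2.
These bounds meet, so rank(T) = 2.

rank(T) = 2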